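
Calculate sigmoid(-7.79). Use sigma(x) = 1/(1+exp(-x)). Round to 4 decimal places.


sigma(-7.79) = 1/(1+e^(7.79)) = 1/(1+2416.317582) = 1/2417.317582 = 0.0004.

0.0004


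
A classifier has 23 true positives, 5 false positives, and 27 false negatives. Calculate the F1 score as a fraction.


Precision = 23/28 = 23/28. Recall = 23/50 = 23/50. F1 = 2*P*R/(P+R) = 23/39.

23/39


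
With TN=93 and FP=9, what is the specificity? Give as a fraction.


Specificity = TN / (TN + FP) = 93 / 102 = 31/34.

31/34


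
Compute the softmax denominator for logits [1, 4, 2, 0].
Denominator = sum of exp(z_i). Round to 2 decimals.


Denom = e^1=2.7183 + e^4=54.5982 + e^2=7.3891 + e^0=1.0000. Sum = 65.7056, which rounds to 65.71.

65.71


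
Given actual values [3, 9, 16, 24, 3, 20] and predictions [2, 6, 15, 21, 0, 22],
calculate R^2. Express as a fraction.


Mean(y) = 25/2. SS_res = 33. SS_tot = 787/2. R^2 = 1 - 33/(787/2) = 721/787.

721/787


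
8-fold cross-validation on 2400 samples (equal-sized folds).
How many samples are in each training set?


Each validation fold has 2400/8 = 300 samples. Training set = 2400 - 300 = 2100.

2100


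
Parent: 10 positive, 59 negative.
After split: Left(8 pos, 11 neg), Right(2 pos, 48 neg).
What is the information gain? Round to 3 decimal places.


H(parent) = 0.5970. H(left) = 0.9819, H(right) = 0.2423. Weighted = (19/69)*0.9819 + (50/69)*0.2423 = 0.4460. IG = 0.5970 - 0.4460 = 0.1510, which rounds to 0.151.

0.151


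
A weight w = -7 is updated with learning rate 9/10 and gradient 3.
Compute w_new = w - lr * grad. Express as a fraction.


w_new = -7 - 9/10 * 3 = -7 - 27/10 = -97/10.

-97/10


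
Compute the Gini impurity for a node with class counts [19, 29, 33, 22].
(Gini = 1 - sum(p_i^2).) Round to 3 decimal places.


Total = 103. Proportions: 19/103, 29/103, 33/103, 22/103. sum(p_i^2) = 0.2616. Gini = 1 - 0.2616 = 0.7384, which rounds to 0.738.

0.738


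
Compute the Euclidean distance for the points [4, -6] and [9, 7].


d = sqrt(sum of squared differences). (4-9)^2=25, (-6-7)^2=169. Sum = 194.

sqrt(194)


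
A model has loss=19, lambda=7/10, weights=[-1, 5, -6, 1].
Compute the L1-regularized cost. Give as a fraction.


L1 norm = sum(|w|) = 13. J = 19 + 7/10 * 13 = 281/10.

281/10


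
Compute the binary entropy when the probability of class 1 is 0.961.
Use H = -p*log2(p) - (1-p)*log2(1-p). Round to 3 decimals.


H = -0.961*log2(0.961) - 0.039*log2(0.039) = 0.238.

0.238


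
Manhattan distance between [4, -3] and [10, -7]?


d = sum of absolute differences: |4-10|=6 + |-3--7|=4 = 10.

10


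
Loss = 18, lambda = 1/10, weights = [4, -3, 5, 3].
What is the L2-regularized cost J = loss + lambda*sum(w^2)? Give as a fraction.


L2 sq norm = sum(w^2) = 59. J = 18 + 1/10 * 59 = 239/10.

239/10


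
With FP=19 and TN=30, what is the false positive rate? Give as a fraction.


FPR = FP / (FP + TN) = 19 / 49 = 19/49.

19/49


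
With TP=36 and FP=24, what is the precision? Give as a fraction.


Precision = TP / (TP + FP) = 36 / 60 = 3/5.

3/5


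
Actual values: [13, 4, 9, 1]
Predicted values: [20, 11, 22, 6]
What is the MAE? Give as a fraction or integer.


MAE = (1/4) * (|13-20|=7 + |4-11|=7 + |9-22|=13 + |1-6|=5). Sum = 32. MAE = 8.

8


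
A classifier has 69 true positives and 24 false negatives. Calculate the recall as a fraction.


Recall = TP / (TP + FN) = 69 / 93 = 23/31.

23/31


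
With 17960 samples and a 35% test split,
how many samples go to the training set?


Test set = 17960 * 35% = 6286. Training set = 17960 - 6286 = 11674.

11674


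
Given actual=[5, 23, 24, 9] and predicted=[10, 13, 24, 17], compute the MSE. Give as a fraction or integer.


MSE = (1/4) * ((5-10)^2=25 + (23-13)^2=100 + (24-24)^2=0 + (9-17)^2=64). Sum = 189. MSE = 189/4.

189/4


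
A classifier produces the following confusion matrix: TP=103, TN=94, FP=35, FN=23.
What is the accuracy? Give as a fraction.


Accuracy = (TP + TN) / (TP + TN + FP + FN) = (103 + 94) / 255 = 197/255.

197/255


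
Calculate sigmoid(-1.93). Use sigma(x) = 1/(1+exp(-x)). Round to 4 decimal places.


sigma(-1.93) = 1/(1+e^(1.93)) = 1/(1+6.889510) = 1/7.889510 = 0.1268.

0.1268


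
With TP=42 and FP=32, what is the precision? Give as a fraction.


Precision = TP / (TP + FP) = 42 / 74 = 21/37.

21/37


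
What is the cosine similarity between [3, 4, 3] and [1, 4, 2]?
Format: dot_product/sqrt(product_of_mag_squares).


dot = 25. |a|^2 = 34, |b|^2 = 21. cos = 25/sqrt(714).

25/sqrt(714)


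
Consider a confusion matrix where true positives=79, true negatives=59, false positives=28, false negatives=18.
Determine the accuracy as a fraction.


Accuracy = (TP + TN) / (TP + TN + FP + FN) = (79 + 59) / 184 = 3/4.

3/4


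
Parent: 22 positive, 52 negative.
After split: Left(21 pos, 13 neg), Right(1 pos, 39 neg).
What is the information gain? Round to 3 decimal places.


H(parent) = 0.8780. H(left) = 0.9597, H(right) = 0.1687. Weighted = (34/74)*0.9597 + (40/74)*0.1687 = 0.5321. IG = 0.8780 - 0.5321 = 0.3459, which rounds to 0.346.

0.346


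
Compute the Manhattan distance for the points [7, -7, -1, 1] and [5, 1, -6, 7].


d = sum of absolute differences: |7-5|=2 + |-7-1|=8 + |-1--6|=5 + |1-7|=6 = 21.

21


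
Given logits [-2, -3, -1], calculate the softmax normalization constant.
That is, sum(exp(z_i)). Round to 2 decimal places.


Denom = e^-2=0.1353 + e^-3=0.0498 + e^-1=0.3679. Sum = 0.5530, which rounds to 0.55.

0.55


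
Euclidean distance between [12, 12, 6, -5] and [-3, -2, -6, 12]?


d = sqrt(sum of squared differences). (12--3)^2=225, (12--2)^2=196, (6--6)^2=144, (-5-12)^2=289. Sum = 854.

sqrt(854)


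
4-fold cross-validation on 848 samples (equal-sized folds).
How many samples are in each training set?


Each validation fold has 848/4 = 212 samples. Training set = 848 - 212 = 636.

636


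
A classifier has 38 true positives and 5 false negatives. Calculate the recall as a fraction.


Recall = TP / (TP + FN) = 38 / 43 = 38/43.

38/43


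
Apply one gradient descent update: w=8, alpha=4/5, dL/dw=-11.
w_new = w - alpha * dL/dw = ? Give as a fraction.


w_new = 8 - 4/5 * -11 = 8 - -44/5 = 84/5.

84/5


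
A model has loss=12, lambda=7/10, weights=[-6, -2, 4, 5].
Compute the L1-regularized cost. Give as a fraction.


L1 norm = sum(|w|) = 17. J = 12 + 7/10 * 17 = 239/10.

239/10


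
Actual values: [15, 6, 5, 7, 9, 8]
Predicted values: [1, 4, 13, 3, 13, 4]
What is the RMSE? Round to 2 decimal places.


MSE = 52.0000. RMSE = sqrt(52.0000) = 7.21.

7.21


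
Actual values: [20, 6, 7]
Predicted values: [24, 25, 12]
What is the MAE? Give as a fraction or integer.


MAE = (1/3) * (|20-24|=4 + |6-25|=19 + |7-12|=5). Sum = 28. MAE = 28/3.

28/3


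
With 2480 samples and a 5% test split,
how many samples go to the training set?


Test set = 2480 * 5% = 124. Training set = 2480 - 124 = 2356.

2356


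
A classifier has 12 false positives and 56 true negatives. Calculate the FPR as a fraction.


FPR = FP / (FP + TN) = 12 / 68 = 3/17.

3/17


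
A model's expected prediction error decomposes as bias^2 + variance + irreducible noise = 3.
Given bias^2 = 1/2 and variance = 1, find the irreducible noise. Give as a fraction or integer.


Total error = bias^2 + variance + irreducible noise. So irreducible noise = 3 - 1/2 - 1 = 3/2.

3/2


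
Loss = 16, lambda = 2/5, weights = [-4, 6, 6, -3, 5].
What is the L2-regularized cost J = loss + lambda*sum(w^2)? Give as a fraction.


L2 sq norm = sum(w^2) = 122. J = 16 + 2/5 * 122 = 324/5.

324/5


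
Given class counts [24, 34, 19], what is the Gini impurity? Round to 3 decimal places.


Total = 77. Proportions: 24/77, 34/77, 19/77. sum(p_i^2) = 0.3530. Gini = 1 - 0.3530 = 0.6470, which rounds to 0.647.

0.647


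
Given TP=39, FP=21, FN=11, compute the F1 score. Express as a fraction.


Precision = 39/60 = 13/20. Recall = 39/50 = 39/50. F1 = 2*P*R/(P+R) = 39/55.

39/55


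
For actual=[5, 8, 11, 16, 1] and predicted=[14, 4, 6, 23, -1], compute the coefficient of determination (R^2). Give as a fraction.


Mean(y) = 41/5. SS_res = 175. SS_tot = 654/5. R^2 = 1 - 175/(654/5) = -221/654.

-221/654


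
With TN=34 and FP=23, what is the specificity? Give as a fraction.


Specificity = TN / (TN + FP) = 34 / 57 = 34/57.

34/57


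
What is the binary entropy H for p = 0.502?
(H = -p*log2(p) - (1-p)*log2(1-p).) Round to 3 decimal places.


H = -0.502*log2(0.502) - 0.498*log2(0.498) = 1.000.

1.000


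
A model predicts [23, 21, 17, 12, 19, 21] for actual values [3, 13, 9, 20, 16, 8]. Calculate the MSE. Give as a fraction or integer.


MSE = (1/6) * ((3-23)^2=400 + (13-21)^2=64 + (9-17)^2=64 + (20-12)^2=64 + (16-19)^2=9 + (8-21)^2=169). Sum = 770. MSE = 385/3.

385/3


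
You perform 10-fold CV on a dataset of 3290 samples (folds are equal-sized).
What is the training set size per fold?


Each validation fold has 3290/10 = 329 samples. Training set = 3290 - 329 = 2961.

2961


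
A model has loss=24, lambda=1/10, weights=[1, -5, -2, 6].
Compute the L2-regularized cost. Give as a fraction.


L2 sq norm = sum(w^2) = 66. J = 24 + 1/10 * 66 = 153/5.

153/5


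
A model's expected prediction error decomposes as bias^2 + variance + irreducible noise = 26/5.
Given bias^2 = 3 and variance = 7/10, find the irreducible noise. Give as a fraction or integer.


Total error = bias^2 + variance + irreducible noise. So irreducible noise = 26/5 - 3 - 7/10 = 3/2.

3/2


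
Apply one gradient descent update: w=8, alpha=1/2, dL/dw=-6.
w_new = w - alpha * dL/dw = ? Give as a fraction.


w_new = 8 - 1/2 * -6 = 8 - -3 = 11.

11


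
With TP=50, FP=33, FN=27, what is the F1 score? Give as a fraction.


Precision = 50/83 = 50/83. Recall = 50/77 = 50/77. F1 = 2*P*R/(P+R) = 5/8.

5/8


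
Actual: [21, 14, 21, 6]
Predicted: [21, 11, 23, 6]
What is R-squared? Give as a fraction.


Mean(y) = 31/2. SS_res = 13. SS_tot = 153. R^2 = 1 - 13/(153) = 140/153.

140/153


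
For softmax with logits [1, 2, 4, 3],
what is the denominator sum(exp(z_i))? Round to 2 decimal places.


Denom = e^1=2.7183 + e^2=7.3891 + e^4=54.5982 + e^3=20.0855. Sum = 84.7911, which rounds to 84.79.

84.79


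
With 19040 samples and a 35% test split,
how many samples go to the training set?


Test set = 19040 * 35% = 6664. Training set = 19040 - 6664 = 12376.

12376


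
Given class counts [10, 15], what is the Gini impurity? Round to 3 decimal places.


Total = 25. Proportions: 10/25, 15/25. sum(p_i^2) = 0.5200. Gini = 1 - 0.5200 = 0.4800, which rounds to 0.480.

0.480


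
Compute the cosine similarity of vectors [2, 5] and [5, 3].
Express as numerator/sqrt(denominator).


dot = 25. |a|^2 = 29, |b|^2 = 34. cos = 25/sqrt(986).

25/sqrt(986)


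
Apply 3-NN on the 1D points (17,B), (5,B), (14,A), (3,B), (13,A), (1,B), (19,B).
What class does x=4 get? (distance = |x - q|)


Distances: |17-4|=13, |5-4|=1, |14-4|=10, |3-4|=1, |13-4|=9, |1-4|=3, |19-4|=15. 3 nearest: (5,B), (3,B), (1,B). Counts: {'B': 3}. Majority class: B.

B


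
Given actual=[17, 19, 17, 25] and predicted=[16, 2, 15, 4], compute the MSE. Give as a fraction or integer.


MSE = (1/4) * ((17-16)^2=1 + (19-2)^2=289 + (17-15)^2=4 + (25-4)^2=441). Sum = 735. MSE = 735/4.

735/4


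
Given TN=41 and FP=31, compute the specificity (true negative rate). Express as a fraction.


Specificity = TN / (TN + FP) = 41 / 72 = 41/72.

41/72


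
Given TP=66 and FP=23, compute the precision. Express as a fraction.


Precision = TP / (TP + FP) = 66 / 89 = 66/89.

66/89


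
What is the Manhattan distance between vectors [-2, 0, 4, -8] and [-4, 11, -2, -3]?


d = sum of absolute differences: |-2--4|=2 + |0-11|=11 + |4--2|=6 + |-8--3|=5 = 24.

24


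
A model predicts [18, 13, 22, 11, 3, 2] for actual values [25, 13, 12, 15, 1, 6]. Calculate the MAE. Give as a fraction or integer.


MAE = (1/6) * (|25-18|=7 + |13-13|=0 + |12-22|=10 + |15-11|=4 + |1-3|=2 + |6-2|=4). Sum = 27. MAE = 9/2.

9/2


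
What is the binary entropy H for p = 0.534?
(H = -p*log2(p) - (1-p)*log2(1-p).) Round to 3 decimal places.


H = -0.534*log2(0.534) - 0.466*log2(0.466) = 0.997.

0.997


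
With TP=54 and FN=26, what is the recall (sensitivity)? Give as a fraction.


Recall = TP / (TP + FN) = 54 / 80 = 27/40.

27/40


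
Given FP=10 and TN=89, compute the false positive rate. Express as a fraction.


FPR = FP / (FP + TN) = 10 / 99 = 10/99.

10/99


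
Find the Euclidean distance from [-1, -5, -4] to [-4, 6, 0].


d = sqrt(sum of squared differences). (-1--4)^2=9, (-5-6)^2=121, (-4-0)^2=16. Sum = 146.

sqrt(146)


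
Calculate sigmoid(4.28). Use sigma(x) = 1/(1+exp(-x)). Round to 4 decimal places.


sigma(4.28) = 1/(1+e^(-4.28)) = 1/(1+0.013843) = 1/1.013843 = 0.9863.

0.9863


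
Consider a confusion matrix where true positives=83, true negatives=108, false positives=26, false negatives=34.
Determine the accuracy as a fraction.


Accuracy = (TP + TN) / (TP + TN + FP + FN) = (83 + 108) / 251 = 191/251.

191/251


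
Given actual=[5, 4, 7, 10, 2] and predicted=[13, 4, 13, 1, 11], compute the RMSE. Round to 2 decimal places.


MSE = 52.4000. RMSE = sqrt(52.4000) = 7.24.

7.24


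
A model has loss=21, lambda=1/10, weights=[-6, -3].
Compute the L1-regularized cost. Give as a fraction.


L1 norm = sum(|w|) = 9. J = 21 + 1/10 * 9 = 219/10.

219/10


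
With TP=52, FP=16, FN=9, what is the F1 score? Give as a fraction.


Precision = 52/68 = 13/17. Recall = 52/61 = 52/61. F1 = 2*P*R/(P+R) = 104/129.

104/129


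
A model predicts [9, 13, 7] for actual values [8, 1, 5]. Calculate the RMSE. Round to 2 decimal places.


MSE = 49.6667. RMSE = sqrt(49.6667) = 7.05.

7.05


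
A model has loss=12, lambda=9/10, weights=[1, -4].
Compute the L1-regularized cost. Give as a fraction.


L1 norm = sum(|w|) = 5. J = 12 + 9/10 * 5 = 33/2.

33/2


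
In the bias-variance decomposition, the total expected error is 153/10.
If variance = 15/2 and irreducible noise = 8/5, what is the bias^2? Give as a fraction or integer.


Total error = bias^2 + variance + irreducible noise. So bias^2 = 153/10 - 15/2 - 8/5 = 31/5.

31/5


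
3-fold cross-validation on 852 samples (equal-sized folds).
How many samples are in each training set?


Each validation fold has 852/3 = 284 samples. Training set = 852 - 284 = 568.

568


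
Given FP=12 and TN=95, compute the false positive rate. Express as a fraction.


FPR = FP / (FP + TN) = 12 / 107 = 12/107.

12/107


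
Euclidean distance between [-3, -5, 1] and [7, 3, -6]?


d = sqrt(sum of squared differences). (-3-7)^2=100, (-5-3)^2=64, (1--6)^2=49. Sum = 213.

sqrt(213)


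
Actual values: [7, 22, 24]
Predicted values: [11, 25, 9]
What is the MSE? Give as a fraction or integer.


MSE = (1/3) * ((7-11)^2=16 + (22-25)^2=9 + (24-9)^2=225). Sum = 250. MSE = 250/3.

250/3


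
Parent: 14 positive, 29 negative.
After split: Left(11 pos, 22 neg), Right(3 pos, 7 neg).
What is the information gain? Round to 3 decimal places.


H(parent) = 0.9103. H(left) = 0.9183, H(right) = 0.8813. Weighted = (33/43)*0.9183 + (10/43)*0.8813 = 0.9097. IG = 0.9103 - 0.9097 = 0.0006, which rounds to 0.001.

0.001


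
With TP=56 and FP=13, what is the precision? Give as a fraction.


Precision = TP / (TP + FP) = 56 / 69 = 56/69.

56/69


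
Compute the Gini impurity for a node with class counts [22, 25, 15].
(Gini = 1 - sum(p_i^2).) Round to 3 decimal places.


Total = 62. Proportions: 22/62, 25/62, 15/62. sum(p_i^2) = 0.3470. Gini = 1 - 0.3470 = 0.6530, which rounds to 0.653.

0.653


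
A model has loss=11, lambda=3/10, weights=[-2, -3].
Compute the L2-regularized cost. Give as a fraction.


L2 sq norm = sum(w^2) = 13. J = 11 + 3/10 * 13 = 149/10.

149/10


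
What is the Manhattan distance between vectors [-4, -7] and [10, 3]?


d = sum of absolute differences: |-4-10|=14 + |-7-3|=10 = 24.

24


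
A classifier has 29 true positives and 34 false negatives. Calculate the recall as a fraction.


Recall = TP / (TP + FN) = 29 / 63 = 29/63.

29/63


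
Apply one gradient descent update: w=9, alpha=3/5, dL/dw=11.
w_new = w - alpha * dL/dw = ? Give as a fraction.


w_new = 9 - 3/5 * 11 = 9 - 33/5 = 12/5.

12/5


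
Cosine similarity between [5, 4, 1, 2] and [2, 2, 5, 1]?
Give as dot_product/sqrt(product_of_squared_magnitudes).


dot = 25. |a|^2 = 46, |b|^2 = 34. cos = 25/sqrt(1564).

25/sqrt(1564)


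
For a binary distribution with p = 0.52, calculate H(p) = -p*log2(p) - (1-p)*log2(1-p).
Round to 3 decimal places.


H = -0.52*log2(0.52) - 0.48*log2(0.48) = 0.999.

0.999


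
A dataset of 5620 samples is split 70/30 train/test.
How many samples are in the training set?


Test set = 5620 * 30% = 1686. Training set = 5620 - 1686 = 3934.

3934


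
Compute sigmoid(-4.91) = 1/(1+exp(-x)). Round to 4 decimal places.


sigma(-4.91) = 1/(1+e^(4.91)) = 1/(1+135.639414) = 1/136.639414 = 0.0073.

0.0073


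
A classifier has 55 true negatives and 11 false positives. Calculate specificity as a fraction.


Specificity = TN / (TN + FP) = 55 / 66 = 5/6.

5/6


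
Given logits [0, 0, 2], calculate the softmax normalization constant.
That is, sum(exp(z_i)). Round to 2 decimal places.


Denom = e^0=1.0000 + e^0=1.0000 + e^2=7.3891. Sum = 9.3891, which rounds to 9.39.

9.39


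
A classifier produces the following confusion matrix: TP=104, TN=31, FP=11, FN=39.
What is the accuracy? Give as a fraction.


Accuracy = (TP + TN) / (TP + TN + FP + FN) = (104 + 31) / 185 = 27/37.

27/37


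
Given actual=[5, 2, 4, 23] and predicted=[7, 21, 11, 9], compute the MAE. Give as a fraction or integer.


MAE = (1/4) * (|5-7|=2 + |2-21|=19 + |4-11|=7 + |23-9|=14). Sum = 42. MAE = 21/2.

21/2


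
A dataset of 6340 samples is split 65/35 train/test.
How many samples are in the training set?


Test set = 6340 * 35% = 2219. Training set = 6340 - 2219 = 4121.

4121


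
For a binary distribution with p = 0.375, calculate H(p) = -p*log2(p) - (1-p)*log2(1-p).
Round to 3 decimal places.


H = -0.375*log2(0.375) - 0.625*log2(0.625) = 0.954.

0.954


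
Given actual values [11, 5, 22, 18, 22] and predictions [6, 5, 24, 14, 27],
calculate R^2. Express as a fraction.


Mean(y) = 78/5. SS_res = 70. SS_tot = 1106/5. R^2 = 1 - 70/(1106/5) = 54/79.

54/79


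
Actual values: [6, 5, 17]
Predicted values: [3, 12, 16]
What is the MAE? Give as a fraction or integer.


MAE = (1/3) * (|6-3|=3 + |5-12|=7 + |17-16|=1). Sum = 11. MAE = 11/3.

11/3


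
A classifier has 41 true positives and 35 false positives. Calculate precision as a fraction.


Precision = TP / (TP + FP) = 41 / 76 = 41/76.

41/76


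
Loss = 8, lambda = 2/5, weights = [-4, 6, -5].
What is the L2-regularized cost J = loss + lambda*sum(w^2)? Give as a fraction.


L2 sq norm = sum(w^2) = 77. J = 8 + 2/5 * 77 = 194/5.

194/5


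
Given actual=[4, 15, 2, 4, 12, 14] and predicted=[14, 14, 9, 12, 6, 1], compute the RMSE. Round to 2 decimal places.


MSE = 69.8333. RMSE = sqrt(69.8333) = 8.36.

8.36


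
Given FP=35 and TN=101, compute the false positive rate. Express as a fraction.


FPR = FP / (FP + TN) = 35 / 136 = 35/136.

35/136


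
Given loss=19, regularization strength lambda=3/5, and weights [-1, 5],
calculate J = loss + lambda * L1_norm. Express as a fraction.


L1 norm = sum(|w|) = 6. J = 19 + 3/5 * 6 = 113/5.

113/5


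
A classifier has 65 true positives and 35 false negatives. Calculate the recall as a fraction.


Recall = TP / (TP + FN) = 65 / 100 = 13/20.

13/20


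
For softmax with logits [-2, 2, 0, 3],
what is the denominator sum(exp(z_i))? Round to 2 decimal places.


Denom = e^-2=0.1353 + e^2=7.3891 + e^0=1.0000 + e^3=20.0855. Sum = 28.6099, which rounds to 28.61.

28.61


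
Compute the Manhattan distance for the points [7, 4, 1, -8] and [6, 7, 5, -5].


d = sum of absolute differences: |7-6|=1 + |4-7|=3 + |1-5|=4 + |-8--5|=3 = 11.

11


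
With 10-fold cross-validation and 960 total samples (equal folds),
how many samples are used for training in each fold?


Each validation fold has 960/10 = 96 samples. Training set = 960 - 96 = 864.

864


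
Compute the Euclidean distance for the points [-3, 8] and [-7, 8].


d = sqrt(sum of squared differences). (-3--7)^2=16, (8-8)^2=0. Sum = 16.

4


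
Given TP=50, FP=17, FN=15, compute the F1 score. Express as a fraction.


Precision = 50/67 = 50/67. Recall = 50/65 = 10/13. F1 = 2*P*R/(P+R) = 25/33.

25/33


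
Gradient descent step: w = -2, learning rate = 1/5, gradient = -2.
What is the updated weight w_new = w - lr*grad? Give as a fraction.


w_new = -2 - 1/5 * -2 = -2 - -2/5 = -8/5.

-8/5


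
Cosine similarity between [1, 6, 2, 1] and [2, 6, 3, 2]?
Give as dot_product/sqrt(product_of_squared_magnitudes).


dot = 46. |a|^2 = 42, |b|^2 = 53. cos = 46/sqrt(2226).

46/sqrt(2226)


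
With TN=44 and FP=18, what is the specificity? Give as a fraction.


Specificity = TN / (TN + FP) = 44 / 62 = 22/31.

22/31


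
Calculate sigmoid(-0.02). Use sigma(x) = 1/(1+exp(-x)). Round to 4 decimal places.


sigma(-0.02) = 1/(1+e^(0.02)) = 1/(1+1.020201) = 1/2.020201 = 0.4950.

0.4950


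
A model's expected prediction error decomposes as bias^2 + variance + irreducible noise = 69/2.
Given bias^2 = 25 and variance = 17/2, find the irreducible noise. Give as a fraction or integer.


Total error = bias^2 + variance + irreducible noise. So irreducible noise = 69/2 - 25 - 17/2 = 1.

1


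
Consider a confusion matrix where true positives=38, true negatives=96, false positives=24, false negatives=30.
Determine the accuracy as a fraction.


Accuracy = (TP + TN) / (TP + TN + FP + FN) = (38 + 96) / 188 = 67/94.

67/94


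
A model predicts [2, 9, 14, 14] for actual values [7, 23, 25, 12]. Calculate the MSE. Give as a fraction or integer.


MSE = (1/4) * ((7-2)^2=25 + (23-9)^2=196 + (25-14)^2=121 + (12-14)^2=4). Sum = 346. MSE = 173/2.

173/2


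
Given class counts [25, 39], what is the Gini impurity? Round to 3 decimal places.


Total = 64. Proportions: 25/64, 39/64. sum(p_i^2) = 0.5239. Gini = 1 - 0.5239 = 0.4761, which rounds to 0.476.

0.476


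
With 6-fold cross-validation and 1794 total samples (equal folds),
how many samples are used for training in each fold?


Each validation fold has 1794/6 = 299 samples. Training set = 1794 - 299 = 1495.

1495


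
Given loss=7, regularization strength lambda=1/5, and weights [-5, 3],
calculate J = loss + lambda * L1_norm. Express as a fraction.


L1 norm = sum(|w|) = 8. J = 7 + 1/5 * 8 = 43/5.

43/5


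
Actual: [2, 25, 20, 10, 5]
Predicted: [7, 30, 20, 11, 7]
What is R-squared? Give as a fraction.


Mean(y) = 62/5. SS_res = 55. SS_tot = 1926/5. R^2 = 1 - 55/(1926/5) = 1651/1926.

1651/1926


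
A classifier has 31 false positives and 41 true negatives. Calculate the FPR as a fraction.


FPR = FP / (FP + TN) = 31 / 72 = 31/72.

31/72


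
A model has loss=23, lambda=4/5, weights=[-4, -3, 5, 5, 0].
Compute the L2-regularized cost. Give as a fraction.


L2 sq norm = sum(w^2) = 75. J = 23 + 4/5 * 75 = 83.

83


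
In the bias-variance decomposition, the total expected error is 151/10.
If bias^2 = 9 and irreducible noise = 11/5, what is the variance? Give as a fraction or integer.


Total error = bias^2 + variance + irreducible noise. So variance = 151/10 - 9 - 11/5 = 39/10.

39/10


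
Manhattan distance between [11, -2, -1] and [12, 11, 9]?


d = sum of absolute differences: |11-12|=1 + |-2-11|=13 + |-1-9|=10 = 24.

24


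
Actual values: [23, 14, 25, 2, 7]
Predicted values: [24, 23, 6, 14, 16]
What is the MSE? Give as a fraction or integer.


MSE = (1/5) * ((23-24)^2=1 + (14-23)^2=81 + (25-6)^2=361 + (2-14)^2=144 + (7-16)^2=81). Sum = 668. MSE = 668/5.

668/5


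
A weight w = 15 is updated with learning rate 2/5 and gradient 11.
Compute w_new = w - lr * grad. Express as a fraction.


w_new = 15 - 2/5 * 11 = 15 - 22/5 = 53/5.

53/5


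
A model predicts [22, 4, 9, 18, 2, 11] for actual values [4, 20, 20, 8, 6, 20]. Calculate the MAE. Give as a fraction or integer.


MAE = (1/6) * (|4-22|=18 + |20-4|=16 + |20-9|=11 + |8-18|=10 + |6-2|=4 + |20-11|=9). Sum = 68. MAE = 34/3.

34/3


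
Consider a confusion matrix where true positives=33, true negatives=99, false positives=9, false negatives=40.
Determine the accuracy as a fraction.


Accuracy = (TP + TN) / (TP + TN + FP + FN) = (33 + 99) / 181 = 132/181.

132/181


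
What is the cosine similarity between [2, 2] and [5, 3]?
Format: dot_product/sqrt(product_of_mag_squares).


dot = 16. |a|^2 = 8, |b|^2 = 34. cos = 16/sqrt(272).

16/sqrt(272)


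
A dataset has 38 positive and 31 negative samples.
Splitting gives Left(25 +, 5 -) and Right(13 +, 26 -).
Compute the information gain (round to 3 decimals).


H(parent) = 0.9926. H(left) = 0.6500, H(right) = 0.9183. Weighted = (30/69)*0.6500 + (39/69)*0.9183 = 0.8016. IG = 0.9926 - 0.8016 = 0.1910, which rounds to 0.191.

0.191


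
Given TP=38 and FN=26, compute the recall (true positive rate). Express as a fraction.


Recall = TP / (TP + FN) = 38 / 64 = 19/32.

19/32


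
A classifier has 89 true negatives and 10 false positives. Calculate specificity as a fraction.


Specificity = TN / (TN + FP) = 89 / 99 = 89/99.

89/99


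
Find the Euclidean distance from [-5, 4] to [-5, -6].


d = sqrt(sum of squared differences). (-5--5)^2=0, (4--6)^2=100. Sum = 100.

10


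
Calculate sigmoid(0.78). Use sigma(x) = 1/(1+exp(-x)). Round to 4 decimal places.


sigma(0.78) = 1/(1+e^(-0.78)) = 1/(1+0.458406) = 1/1.458406 = 0.6857.

0.6857


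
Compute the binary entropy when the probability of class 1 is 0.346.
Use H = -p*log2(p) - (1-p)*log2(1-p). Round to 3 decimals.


H = -0.346*log2(0.346) - 0.654*log2(0.654) = 0.930.

0.930


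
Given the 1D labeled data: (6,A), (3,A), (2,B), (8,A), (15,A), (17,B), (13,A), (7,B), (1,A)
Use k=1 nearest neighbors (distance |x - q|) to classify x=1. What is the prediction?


Distances: |6-1|=5, |3-1|=2, |2-1|=1, |8-1|=7, |15-1|=14, |17-1|=16, |13-1|=12, |7-1|=6, |1-1|=0. 1 nearest: (1,A). Counts: {'A': 1}. Majority class: A.

A


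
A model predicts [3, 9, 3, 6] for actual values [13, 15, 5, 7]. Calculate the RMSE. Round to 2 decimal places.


MSE = 35.2500. RMSE = sqrt(35.2500) = 5.94.

5.94


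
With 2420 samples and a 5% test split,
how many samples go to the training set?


Test set = 2420 * 5% = 121. Training set = 2420 - 121 = 2299.

2299


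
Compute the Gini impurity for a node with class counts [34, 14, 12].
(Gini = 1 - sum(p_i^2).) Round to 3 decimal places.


Total = 60. Proportions: 34/60, 14/60, 12/60. sum(p_i^2) = 0.4156. Gini = 1 - 0.4156 = 0.5844, which rounds to 0.584.

0.584


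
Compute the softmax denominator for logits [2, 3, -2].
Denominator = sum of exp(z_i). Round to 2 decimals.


Denom = e^2=7.3891 + e^3=20.0855 + e^-2=0.1353. Sum = 27.6099, which rounds to 27.61.

27.61


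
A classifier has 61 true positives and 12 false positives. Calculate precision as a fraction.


Precision = TP / (TP + FP) = 61 / 73 = 61/73.

61/73


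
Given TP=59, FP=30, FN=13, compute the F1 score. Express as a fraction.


Precision = 59/89 = 59/89. Recall = 59/72 = 59/72. F1 = 2*P*R/(P+R) = 118/161.

118/161


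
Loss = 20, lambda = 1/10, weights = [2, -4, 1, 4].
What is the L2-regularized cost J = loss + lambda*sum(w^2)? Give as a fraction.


L2 sq norm = sum(w^2) = 37. J = 20 + 1/10 * 37 = 237/10.

237/10


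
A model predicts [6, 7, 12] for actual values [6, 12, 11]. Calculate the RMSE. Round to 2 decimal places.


MSE = 8.6667. RMSE = sqrt(8.6667) = 2.94.

2.94


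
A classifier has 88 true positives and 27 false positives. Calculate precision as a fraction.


Precision = TP / (TP + FP) = 88 / 115 = 88/115.

88/115


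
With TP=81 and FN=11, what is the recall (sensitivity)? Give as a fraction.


Recall = TP / (TP + FN) = 81 / 92 = 81/92.

81/92


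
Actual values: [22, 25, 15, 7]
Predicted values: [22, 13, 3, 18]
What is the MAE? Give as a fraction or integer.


MAE = (1/4) * (|22-22|=0 + |25-13|=12 + |15-3|=12 + |7-18|=11). Sum = 35. MAE = 35/4.

35/4


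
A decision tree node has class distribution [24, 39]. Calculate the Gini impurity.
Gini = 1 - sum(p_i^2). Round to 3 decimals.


Total = 63. Proportions: 24/63, 39/63. sum(p_i^2) = 0.5283. Gini = 1 - 0.5283 = 0.4717, which rounds to 0.472.

0.472


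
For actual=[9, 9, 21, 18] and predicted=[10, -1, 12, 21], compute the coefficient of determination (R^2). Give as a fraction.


Mean(y) = 57/4. SS_res = 191. SS_tot = 459/4. R^2 = 1 - 191/(459/4) = -305/459.

-305/459


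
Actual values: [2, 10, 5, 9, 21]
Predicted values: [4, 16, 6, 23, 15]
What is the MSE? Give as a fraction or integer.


MSE = (1/5) * ((2-4)^2=4 + (10-16)^2=36 + (5-6)^2=1 + (9-23)^2=196 + (21-15)^2=36). Sum = 273. MSE = 273/5.

273/5


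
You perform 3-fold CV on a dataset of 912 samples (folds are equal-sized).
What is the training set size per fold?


Each validation fold has 912/3 = 304 samples. Training set = 912 - 304 = 608.

608


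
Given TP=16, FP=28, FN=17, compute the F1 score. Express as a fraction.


Precision = 16/44 = 4/11. Recall = 16/33 = 16/33. F1 = 2*P*R/(P+R) = 32/77.

32/77


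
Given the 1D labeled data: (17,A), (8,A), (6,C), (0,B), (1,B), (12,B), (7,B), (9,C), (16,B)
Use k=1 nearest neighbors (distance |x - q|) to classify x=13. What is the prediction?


Distances: |17-13|=4, |8-13|=5, |6-13|=7, |0-13|=13, |1-13|=12, |12-13|=1, |7-13|=6, |9-13|=4, |16-13|=3. 1 nearest: (12,B). Counts: {'B': 1}. Majority class: B.

B


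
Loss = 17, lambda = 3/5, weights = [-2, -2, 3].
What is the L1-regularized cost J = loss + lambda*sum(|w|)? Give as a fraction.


L1 norm = sum(|w|) = 7. J = 17 + 3/5 * 7 = 106/5.

106/5


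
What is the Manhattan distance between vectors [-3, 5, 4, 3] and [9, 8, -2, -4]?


d = sum of absolute differences: |-3-9|=12 + |5-8|=3 + |4--2|=6 + |3--4|=7 = 28.

28


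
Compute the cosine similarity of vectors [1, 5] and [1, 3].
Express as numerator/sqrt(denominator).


dot = 16. |a|^2 = 26, |b|^2 = 10. cos = 16/sqrt(260).

16/sqrt(260)


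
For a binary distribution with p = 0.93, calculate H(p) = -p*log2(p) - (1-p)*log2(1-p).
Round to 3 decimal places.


H = -0.93*log2(0.93) - 0.07*log2(0.07) = 0.366.

0.366


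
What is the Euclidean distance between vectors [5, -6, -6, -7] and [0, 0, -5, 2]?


d = sqrt(sum of squared differences). (5-0)^2=25, (-6-0)^2=36, (-6--5)^2=1, (-7-2)^2=81. Sum = 143.

sqrt(143)


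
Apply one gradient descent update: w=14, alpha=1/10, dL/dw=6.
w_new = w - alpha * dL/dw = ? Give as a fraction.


w_new = 14 - 1/10 * 6 = 14 - 3/5 = 67/5.

67/5


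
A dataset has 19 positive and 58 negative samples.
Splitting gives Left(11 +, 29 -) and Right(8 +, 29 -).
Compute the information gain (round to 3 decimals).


H(parent) = 0.8061. H(left) = 0.8485, H(right) = 0.7532. Weighted = (40/77)*0.8485 + (37/77)*0.7532 = 0.8027. IG = 0.8061 - 0.8027 = 0.0034, which rounds to 0.003.

0.003


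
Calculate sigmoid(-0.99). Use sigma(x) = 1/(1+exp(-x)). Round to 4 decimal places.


sigma(-0.99) = 1/(1+e^(0.99)) = 1/(1+2.691234) = 1/3.691234 = 0.2709.

0.2709


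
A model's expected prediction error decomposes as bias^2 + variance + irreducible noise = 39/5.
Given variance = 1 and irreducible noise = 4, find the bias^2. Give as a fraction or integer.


Total error = bias^2 + variance + irreducible noise. So bias^2 = 39/5 - 1 - 4 = 14/5.

14/5


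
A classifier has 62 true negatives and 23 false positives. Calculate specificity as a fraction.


Specificity = TN / (TN + FP) = 62 / 85 = 62/85.

62/85


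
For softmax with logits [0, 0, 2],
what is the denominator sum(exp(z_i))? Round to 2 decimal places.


Denom = e^0=1.0000 + e^0=1.0000 + e^2=7.3891. Sum = 9.3891, which rounds to 9.39.

9.39


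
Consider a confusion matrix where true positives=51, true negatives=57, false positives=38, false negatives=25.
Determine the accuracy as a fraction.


Accuracy = (TP + TN) / (TP + TN + FP + FN) = (51 + 57) / 171 = 12/19.

12/19


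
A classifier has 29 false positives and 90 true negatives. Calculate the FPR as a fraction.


FPR = FP / (FP + TN) = 29 / 119 = 29/119.

29/119


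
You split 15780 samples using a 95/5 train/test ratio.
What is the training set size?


Test set = 15780 * 5% = 789. Training set = 15780 - 789 = 14991.

14991


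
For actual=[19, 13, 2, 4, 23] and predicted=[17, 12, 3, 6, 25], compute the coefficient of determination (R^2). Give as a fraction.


Mean(y) = 61/5. SS_res = 14. SS_tot = 1674/5. R^2 = 1 - 14/(1674/5) = 802/837.

802/837


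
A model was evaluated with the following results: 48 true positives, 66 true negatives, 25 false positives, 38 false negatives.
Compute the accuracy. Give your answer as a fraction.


Accuracy = (TP + TN) / (TP + TN + FP + FN) = (48 + 66) / 177 = 38/59.

38/59


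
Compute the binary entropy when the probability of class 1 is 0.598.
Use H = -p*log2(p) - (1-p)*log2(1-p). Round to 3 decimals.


H = -0.598*log2(0.598) - 0.402*log2(0.402) = 0.972.

0.972


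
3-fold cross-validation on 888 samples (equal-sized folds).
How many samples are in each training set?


Each validation fold has 888/3 = 296 samples. Training set = 888 - 296 = 592.

592


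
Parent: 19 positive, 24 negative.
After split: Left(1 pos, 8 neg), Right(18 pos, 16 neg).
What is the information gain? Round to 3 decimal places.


H(parent) = 0.9902. H(left) = 0.5033, H(right) = 0.9975. Weighted = (9/43)*0.5033 + (34/43)*0.9975 = 0.8941. IG = 0.9902 - 0.8941 = 0.0961, which rounds to 0.096.

0.096


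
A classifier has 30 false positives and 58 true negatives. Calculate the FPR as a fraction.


FPR = FP / (FP + TN) = 30 / 88 = 15/44.

15/44


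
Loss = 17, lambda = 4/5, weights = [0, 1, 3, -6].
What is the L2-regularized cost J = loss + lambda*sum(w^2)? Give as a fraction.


L2 sq norm = sum(w^2) = 46. J = 17 + 4/5 * 46 = 269/5.

269/5


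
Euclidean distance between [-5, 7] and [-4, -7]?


d = sqrt(sum of squared differences). (-5--4)^2=1, (7--7)^2=196. Sum = 197.

sqrt(197)


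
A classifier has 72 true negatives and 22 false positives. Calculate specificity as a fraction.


Specificity = TN / (TN + FP) = 72 / 94 = 36/47.

36/47


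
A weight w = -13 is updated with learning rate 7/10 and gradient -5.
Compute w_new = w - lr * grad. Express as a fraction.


w_new = -13 - 7/10 * -5 = -13 - -7/2 = -19/2.

-19/2


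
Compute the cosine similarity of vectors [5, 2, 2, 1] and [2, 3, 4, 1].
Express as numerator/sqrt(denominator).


dot = 25. |a|^2 = 34, |b|^2 = 30. cos = 25/sqrt(1020).

25/sqrt(1020)


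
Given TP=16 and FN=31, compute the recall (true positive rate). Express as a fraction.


Recall = TP / (TP + FN) = 16 / 47 = 16/47.

16/47


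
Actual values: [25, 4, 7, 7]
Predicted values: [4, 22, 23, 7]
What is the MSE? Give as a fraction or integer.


MSE = (1/4) * ((25-4)^2=441 + (4-22)^2=324 + (7-23)^2=256 + (7-7)^2=0). Sum = 1021. MSE = 1021/4.

1021/4


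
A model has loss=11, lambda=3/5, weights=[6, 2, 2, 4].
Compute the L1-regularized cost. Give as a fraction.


L1 norm = sum(|w|) = 14. J = 11 + 3/5 * 14 = 97/5.

97/5


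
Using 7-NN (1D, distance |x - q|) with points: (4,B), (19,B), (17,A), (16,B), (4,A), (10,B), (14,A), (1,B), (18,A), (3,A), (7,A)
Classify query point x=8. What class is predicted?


Distances: |4-8|=4, |19-8|=11, |17-8|=9, |16-8|=8, |4-8|=4, |10-8|=2, |14-8|=6, |1-8|=7, |18-8|=10, |3-8|=5, |7-8|=1. 7 nearest: (7,A), (10,B), (4,A), (4,B), (3,A), (14,A), (1,B). Counts: {'A': 4, 'B': 3}. Majority class: A.

A


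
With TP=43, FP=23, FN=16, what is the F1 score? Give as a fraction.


Precision = 43/66 = 43/66. Recall = 43/59 = 43/59. F1 = 2*P*R/(P+R) = 86/125.

86/125


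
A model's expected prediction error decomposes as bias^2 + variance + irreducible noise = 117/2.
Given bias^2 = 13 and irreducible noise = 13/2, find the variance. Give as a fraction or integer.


Total error = bias^2 + variance + irreducible noise. So variance = 117/2 - 13 - 13/2 = 39.

39


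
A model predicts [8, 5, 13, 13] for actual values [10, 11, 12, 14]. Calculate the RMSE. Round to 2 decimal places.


MSE = 10.5000. RMSE = sqrt(10.5000) = 3.24.

3.24


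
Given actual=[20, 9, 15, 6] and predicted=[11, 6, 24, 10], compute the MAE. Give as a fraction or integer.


MAE = (1/4) * (|20-11|=9 + |9-6|=3 + |15-24|=9 + |6-10|=4). Sum = 25. MAE = 25/4.

25/4


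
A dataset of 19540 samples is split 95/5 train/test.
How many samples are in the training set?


Test set = 19540 * 5% = 977. Training set = 19540 - 977 = 18563.

18563


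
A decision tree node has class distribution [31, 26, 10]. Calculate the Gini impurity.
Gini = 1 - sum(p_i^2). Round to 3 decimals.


Total = 67. Proportions: 31/67, 26/67, 10/67. sum(p_i^2) = 0.3869. Gini = 1 - 0.3869 = 0.6131, which rounds to 0.613.

0.613


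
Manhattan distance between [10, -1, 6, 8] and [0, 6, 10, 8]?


d = sum of absolute differences: |10-0|=10 + |-1-6|=7 + |6-10|=4 + |8-8|=0 = 21.

21


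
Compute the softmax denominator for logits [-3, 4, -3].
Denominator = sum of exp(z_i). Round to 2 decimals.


Denom = e^-3=0.0498 + e^4=54.5982 + e^-3=0.0498. Sum = 54.6978, which rounds to 54.70.

54.70


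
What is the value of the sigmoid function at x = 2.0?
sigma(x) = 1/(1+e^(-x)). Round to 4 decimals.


sigma(2.0) = 1/(1+e^(-2.0)) = 1/(1+0.135335) = 1/1.135335 = 0.8808.

0.8808


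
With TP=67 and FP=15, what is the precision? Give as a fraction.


Precision = TP / (TP + FP) = 67 / 82 = 67/82.

67/82


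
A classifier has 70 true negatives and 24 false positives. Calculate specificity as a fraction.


Specificity = TN / (TN + FP) = 70 / 94 = 35/47.

35/47


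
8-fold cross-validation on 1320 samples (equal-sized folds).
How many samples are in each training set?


Each validation fold has 1320/8 = 165 samples. Training set = 1320 - 165 = 1155.

1155


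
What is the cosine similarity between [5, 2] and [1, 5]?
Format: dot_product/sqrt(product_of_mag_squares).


dot = 15. |a|^2 = 29, |b|^2 = 26. cos = 15/sqrt(754).

15/sqrt(754)


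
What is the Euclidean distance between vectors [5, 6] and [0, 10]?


d = sqrt(sum of squared differences). (5-0)^2=25, (6-10)^2=16. Sum = 41.

sqrt(41)


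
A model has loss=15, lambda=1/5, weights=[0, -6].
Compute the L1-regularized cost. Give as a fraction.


L1 norm = sum(|w|) = 6. J = 15 + 1/5 * 6 = 81/5.

81/5


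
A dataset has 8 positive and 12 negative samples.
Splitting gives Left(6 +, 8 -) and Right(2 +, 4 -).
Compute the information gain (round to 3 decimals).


H(parent) = 0.9710. H(left) = 0.9852, H(right) = 0.9183. Weighted = (14/20)*0.9852 + (6/20)*0.9183 = 0.9651. IG = 0.9710 - 0.9651 = 0.0059, which rounds to 0.006.

0.006


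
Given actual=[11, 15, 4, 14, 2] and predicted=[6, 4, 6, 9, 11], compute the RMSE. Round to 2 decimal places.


MSE = 51.2000. RMSE = sqrt(51.2000) = 7.16.

7.16


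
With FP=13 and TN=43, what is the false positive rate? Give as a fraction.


FPR = FP / (FP + TN) = 13 / 56 = 13/56.

13/56
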